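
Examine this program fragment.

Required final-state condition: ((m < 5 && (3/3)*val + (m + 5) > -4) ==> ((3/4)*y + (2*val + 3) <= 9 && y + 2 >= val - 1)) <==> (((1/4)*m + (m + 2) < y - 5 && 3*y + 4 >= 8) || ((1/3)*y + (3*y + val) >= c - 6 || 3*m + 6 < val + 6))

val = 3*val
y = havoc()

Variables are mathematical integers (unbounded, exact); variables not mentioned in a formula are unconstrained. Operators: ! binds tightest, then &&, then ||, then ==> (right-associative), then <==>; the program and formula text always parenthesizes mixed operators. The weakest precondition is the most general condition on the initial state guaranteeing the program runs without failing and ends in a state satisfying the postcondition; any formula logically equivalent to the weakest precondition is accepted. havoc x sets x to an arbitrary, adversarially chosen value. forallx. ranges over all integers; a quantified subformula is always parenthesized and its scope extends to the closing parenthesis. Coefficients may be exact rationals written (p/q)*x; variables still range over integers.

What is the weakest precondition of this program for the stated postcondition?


Working backward. After the program, the postcondition ((m < 5 && (3/3)*val + (m + 5) > -4) ==> ((3/4)*y + (2*val + 3) <= 9 && y + 2 >= val - 1)) <==> (((1/4)*m + (m + 2) < y - 5 && 3*y + 4 >= 8) || ((1/3)*y + (3*y + val) >= c - 6 || 3*m + 6 < val + 6)) must hold; in canonical form it is ((m < 5 && m + val > -9) ==> (2*val + (3/4)*y <= 6 && y >= val - 3)) <==> (((5/4)*m < y - 7 && 3*y >= 4) || val + (10/3)*y >= c - 6 || 3*m < val).
Before havoc y: forall y_1. (((m < 5 && m + val > -9) ==> (2*val + (3/4)*y_1 <= 6 && y_1 >= val - 3)) <==> (((5/4)*m < y_1 - 7 && 3*y_1 >= 4) || val + (10/3)*y_1 >= c - 6 || 3*m < val))
Before val := 3*val: forall y_1. (((m < 5 && m + 3*val > -9) ==> (6*val + (3/4)*y_1 <= 6 && y_1 >= 3*val - 3)) <==> (((5/4)*m < y_1 - 7 && 3*y_1 >= 4) || 3*val + (10/3)*y_1 >= c - 6 || 3*m < 3*val))
Answer: WP = forall y_1. (((m < 5 && m + 3*val > -9) ==> (6*val + (3/4)*y_1 <= 6 && y_1 >= 3*val - 3)) <==> (((5/4)*m < y_1 - 7 && 3*y_1 >= 4) || 3*val + (10/3)*y_1 >= c - 6 || 3*m < 3*val))


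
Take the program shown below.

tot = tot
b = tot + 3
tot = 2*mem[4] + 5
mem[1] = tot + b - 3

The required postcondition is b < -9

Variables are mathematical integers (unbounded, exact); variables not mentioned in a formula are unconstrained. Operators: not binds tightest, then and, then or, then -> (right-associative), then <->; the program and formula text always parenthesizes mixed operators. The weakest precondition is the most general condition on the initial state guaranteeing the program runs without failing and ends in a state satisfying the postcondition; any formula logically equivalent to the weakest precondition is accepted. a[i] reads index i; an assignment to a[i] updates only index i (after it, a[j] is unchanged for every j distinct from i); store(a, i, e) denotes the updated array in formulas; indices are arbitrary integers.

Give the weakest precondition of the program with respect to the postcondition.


Working backward. After the program, b < -9 must hold.
Before mem[1] := tot + b - 3: b < -9
Before tot := 2*mem[4] + 5: b < -9
Before b := tot + 3: tot < -12
Before tot := tot: tot < -12
Answer: WP = tot < -12


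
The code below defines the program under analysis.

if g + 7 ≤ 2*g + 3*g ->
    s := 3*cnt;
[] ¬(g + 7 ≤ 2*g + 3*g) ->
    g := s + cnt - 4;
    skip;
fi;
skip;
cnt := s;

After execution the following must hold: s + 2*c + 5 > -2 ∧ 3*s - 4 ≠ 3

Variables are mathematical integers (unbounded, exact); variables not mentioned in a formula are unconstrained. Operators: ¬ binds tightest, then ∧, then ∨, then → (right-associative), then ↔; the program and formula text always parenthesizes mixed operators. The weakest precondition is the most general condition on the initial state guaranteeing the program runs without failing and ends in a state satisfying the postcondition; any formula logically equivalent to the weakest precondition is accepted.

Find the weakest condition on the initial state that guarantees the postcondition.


Working backward. After the program, the postcondition s + 2*c + 5 > -2 ∧ 3*s - 4 ≠ 3 must hold; in canonical form it is 2*c + s > -7 ∧ 3*s ≠ 7.
Before cnt := s: 2*c + s > -7 ∧ 3*s ≠ 7
Before skip: 2*c + s > -7 ∧ 3*s ≠ 7
Then branch requires 2*c + 3*cnt > -7 ∧ 9*cnt ≠ 7; else branch requires 2*c + s > -7 ∧ 3*s ≠ 7.
Before the if: (4*g ≥ 7 → (2*c + 3*cnt > -7 ∧ 9*cnt ≠ 7)) ∧ ((¬(4*g ≥ 7)) → (2*c + s > -7 ∧ 3*s ≠ 7))
Answer: WP = (4*g ≥ 7 → (2*c + 3*cnt > -7 ∧ 9*cnt ≠ 7)) ∧ ((¬(4*g ≥ 7)) → (2*c + s > -7 ∧ 3*s ≠ 7))


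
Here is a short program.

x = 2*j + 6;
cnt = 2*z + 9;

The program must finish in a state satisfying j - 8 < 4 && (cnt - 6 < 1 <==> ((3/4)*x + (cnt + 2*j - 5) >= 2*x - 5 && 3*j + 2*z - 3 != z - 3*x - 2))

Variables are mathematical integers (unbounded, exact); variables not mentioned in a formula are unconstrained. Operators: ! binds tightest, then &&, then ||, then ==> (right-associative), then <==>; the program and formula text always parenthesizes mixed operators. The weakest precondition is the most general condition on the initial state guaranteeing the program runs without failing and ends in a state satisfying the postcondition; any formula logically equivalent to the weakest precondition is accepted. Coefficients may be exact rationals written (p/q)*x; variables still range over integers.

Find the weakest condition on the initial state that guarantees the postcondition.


Working backward. After the program, the postcondition j - 8 < 4 && (cnt - 6 < 1 <==> ((3/4)*x + (cnt + 2*j - 5) >= 2*x - 5 && 3*j + 2*z - 3 != z - 3*x - 2)) must hold; in canonical form it is j < 12 && (cnt < 7 <==> (cnt + 2*j >= (5/4)*x && 3*j + 3*x + z != 1)).
Before cnt := 2*z + 9: j < 12 && (2*z < -2 <==> (2*j + 2*z >= (5/4)*x - 9 && 3*j + 3*x + z != 1))
Before x := 2*j + 6: j < 12 && (2*z < -2 <==> (2*z >= (1/2)*j - 3/2 && 9*j + z != -17))
Answer: WP = j < 12 && (2*z < -2 <==> (2*z >= (1/2)*j - 3/2 && 9*j + z != -17))


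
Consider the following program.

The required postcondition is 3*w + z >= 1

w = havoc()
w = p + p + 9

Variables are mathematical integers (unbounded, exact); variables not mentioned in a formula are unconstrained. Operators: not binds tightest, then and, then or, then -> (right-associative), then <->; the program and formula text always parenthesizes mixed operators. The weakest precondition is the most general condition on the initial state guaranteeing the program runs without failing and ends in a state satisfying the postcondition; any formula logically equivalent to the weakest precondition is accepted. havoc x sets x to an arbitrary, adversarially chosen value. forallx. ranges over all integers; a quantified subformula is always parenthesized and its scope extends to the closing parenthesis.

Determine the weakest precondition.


Working backward. After the program, 3*w + z >= 1 must hold.
Before w := p + p + 9: 6*p + z >= -26
Before havoc w: 6*p + z >= -26
Answer: WP = 6*p + z >= -26


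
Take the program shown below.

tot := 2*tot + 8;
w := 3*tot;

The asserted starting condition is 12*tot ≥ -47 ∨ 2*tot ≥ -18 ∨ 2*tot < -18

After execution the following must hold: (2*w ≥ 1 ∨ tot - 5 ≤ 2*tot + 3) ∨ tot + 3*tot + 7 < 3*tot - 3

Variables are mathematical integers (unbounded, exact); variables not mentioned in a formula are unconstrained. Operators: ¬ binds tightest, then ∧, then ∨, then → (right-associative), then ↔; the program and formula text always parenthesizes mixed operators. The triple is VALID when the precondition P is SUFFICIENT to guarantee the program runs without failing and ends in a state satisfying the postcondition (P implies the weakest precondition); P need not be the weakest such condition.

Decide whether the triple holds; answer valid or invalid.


Working backward. After the program, the postcondition (2*w ≥ 1 ∨ tot - 5 ≤ 2*tot + 3) ∨ tot + 3*tot + 7 < 3*tot - 3 must hold; in canonical form it is 2*w ≥ 1 ∨ tot ≥ -8 ∨ tot < -10.
Before w := 3*tot: 6*tot ≥ 1 ∨ tot ≥ -8 ∨ tot < -10
Before tot := 2*tot + 8: 12*tot ≥ -47 ∨ 2*tot ≥ -16 ∨ 2*tot < -18
The weakest precondition is 12*tot ≥ -47 ∨ 2*tot ≥ -16 ∨ 2*tot < -18.
Check whether 12*tot ≥ -47 ∨ 2*tot ≥ -18 ∨ 2*tot < -18 implies it.
Countermodel: at the initial state tot = -9, the precondition holds but the weakest precondition fails.
Answer: invalid


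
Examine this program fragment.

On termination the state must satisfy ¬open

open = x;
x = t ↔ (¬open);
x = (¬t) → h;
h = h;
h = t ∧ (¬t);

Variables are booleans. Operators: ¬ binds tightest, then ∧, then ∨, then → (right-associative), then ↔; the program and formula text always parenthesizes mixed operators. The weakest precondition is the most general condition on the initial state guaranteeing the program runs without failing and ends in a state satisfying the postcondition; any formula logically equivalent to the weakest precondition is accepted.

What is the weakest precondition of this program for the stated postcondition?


Working backward. After the program, ¬open must hold.
Before h := t ∧ (¬t): ¬open
Before h := h: ¬open
Before x := (¬t) → h: ¬open
Before x := t ↔ (¬open): ¬open
Before open := x: ¬x
Answer: WP = ¬x


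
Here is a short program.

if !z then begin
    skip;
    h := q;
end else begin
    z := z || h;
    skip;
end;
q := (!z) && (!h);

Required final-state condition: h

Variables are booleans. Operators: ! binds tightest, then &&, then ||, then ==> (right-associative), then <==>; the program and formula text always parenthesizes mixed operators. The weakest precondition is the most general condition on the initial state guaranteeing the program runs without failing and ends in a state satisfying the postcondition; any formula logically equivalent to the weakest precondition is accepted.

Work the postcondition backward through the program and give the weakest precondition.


Working backward. After the program, h must hold.
Before q := (!z) && (!h): h
Then branch requires q; else branch requires h.
Before the if: ((!z) ==> q) && (z ==> h)
Answer: WP = ((!z) ==> q) && (z ==> h)


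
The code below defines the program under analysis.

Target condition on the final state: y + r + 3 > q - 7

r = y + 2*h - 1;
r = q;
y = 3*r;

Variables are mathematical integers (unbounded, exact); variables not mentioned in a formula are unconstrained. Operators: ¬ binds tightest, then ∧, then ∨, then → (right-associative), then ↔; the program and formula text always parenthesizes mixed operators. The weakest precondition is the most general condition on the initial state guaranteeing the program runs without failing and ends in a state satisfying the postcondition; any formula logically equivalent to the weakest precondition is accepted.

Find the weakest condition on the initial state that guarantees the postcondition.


Working backward. After the program, the postcondition y + r + 3 > q - 7 must hold; in canonical form it is r + y > q - 10.
Before y := 3*r: 4*r > q - 10
Before r := q: 3*q > -10
Before r := y + 2*h - 1: 3*q > -10
Answer: WP = 3*q > -10


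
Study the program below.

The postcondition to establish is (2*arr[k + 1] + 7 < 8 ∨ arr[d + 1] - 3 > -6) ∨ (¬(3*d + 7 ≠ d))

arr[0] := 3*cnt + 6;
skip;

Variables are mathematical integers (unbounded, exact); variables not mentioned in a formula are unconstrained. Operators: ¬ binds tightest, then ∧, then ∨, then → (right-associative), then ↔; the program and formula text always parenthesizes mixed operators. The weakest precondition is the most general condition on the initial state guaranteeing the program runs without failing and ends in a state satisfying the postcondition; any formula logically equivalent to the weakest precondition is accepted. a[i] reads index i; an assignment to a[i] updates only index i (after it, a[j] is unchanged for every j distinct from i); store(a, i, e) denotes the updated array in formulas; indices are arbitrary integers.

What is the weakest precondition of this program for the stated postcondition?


Working backward. After the program, the postcondition (2*arr[k + 1] + 7 < 8 ∨ arr[d + 1] - 3 > -6) ∨ (¬(3*d + 7 ≠ d)) must hold; in canonical form it is 2*arr[k + 1] < 1 ∨ arr[d + 1] > -3 ∨ (¬(2*d ≠ -7)).
Before skip: 2*arr[k + 1] < 1 ∨ arr[d + 1] > -3 ∨ (¬(2*d ≠ -7))
Before arr[0] := 3*cnt + 6: 2*store(arr, 0, 3*cnt + 6)[k + 1] < 1 ∨ store(arr, 0, 3*cnt + 6)[d + 1] > -3 ∨ (¬(2*d ≠ -7))
Answer: WP = 2*store(arr, 0, 3*cnt + 6)[k + 1] < 1 ∨ store(arr, 0, 3*cnt + 6)[d + 1] > -3 ∨ (¬(2*d ≠ -7))


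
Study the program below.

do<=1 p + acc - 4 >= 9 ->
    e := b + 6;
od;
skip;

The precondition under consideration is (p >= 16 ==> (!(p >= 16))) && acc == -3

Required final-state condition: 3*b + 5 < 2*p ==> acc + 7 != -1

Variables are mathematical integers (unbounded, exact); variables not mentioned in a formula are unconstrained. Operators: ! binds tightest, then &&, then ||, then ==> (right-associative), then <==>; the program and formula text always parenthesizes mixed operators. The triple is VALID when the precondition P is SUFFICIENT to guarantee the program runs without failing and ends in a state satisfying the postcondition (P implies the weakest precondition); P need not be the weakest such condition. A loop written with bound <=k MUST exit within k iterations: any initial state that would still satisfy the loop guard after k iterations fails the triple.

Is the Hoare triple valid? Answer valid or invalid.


Working backward. After the program, the postcondition 3*b + 5 < 2*p ==> acc + 7 != -1 must hold; in canonical form it is 3*b < 2*p - 5 ==> acc != -8.
Before skip: 3*b < 2*p - 5 ==> acc != -8
Before the loop (bound <=1), unroll the exhaustion recursion (WP_0 = exit-now case; WP_j = one more guarded iteration, up to j = 1):
  WP_0: (!(acc + p >= 13)) && (3*b < 2*p - 5 ==> acc != -8)
  WP_1: (acc + p >= 13 ==> ((!(acc + p >= 13)) && (3*b < 2*p - 5 ==> acc != -8))) && ((!(acc + p >= 13)) ==> (3*b < 2*p - 5 ==> acc != -8))
So before the loop: (acc + p >= 13 ==> ((!(acc + p >= 13)) && (3*b < 2*p - 5 ==> acc != -8))) && ((!(acc + p >= 13)) ==> (3*b < 2*p - 5 ==> acc != -8))
The weakest precondition is (acc + p >= 13 ==> ((!(acc + p >= 13)) && (3*b < 2*p - 5 ==> acc != -8))) && ((!(acc + p >= 13)) ==> (3*b < 2*p - 5 ==> acc != -8)).
Check whether (p >= 16 ==> (!(p >= 16))) && acc == -3 implies it.
Every state satisfying the precondition satisfies the weakest precondition: the implication holds.
Answer: valid


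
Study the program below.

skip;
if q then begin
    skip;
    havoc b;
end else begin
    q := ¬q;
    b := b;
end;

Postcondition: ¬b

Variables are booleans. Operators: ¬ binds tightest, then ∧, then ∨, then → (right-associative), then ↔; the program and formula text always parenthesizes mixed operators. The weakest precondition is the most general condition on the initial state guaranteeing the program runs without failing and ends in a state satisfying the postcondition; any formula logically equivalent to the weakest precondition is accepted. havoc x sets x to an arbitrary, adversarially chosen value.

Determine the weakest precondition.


Working backward. After the program, ¬b must hold.
Then branch requires false; else branch requires ¬b.
Before the if: (¬q) ∧ ((¬q) → (¬b))
Before skip: (¬q) ∧ ((¬q) → (¬b))
Answer: WP = (¬q) ∧ ((¬q) → (¬b))


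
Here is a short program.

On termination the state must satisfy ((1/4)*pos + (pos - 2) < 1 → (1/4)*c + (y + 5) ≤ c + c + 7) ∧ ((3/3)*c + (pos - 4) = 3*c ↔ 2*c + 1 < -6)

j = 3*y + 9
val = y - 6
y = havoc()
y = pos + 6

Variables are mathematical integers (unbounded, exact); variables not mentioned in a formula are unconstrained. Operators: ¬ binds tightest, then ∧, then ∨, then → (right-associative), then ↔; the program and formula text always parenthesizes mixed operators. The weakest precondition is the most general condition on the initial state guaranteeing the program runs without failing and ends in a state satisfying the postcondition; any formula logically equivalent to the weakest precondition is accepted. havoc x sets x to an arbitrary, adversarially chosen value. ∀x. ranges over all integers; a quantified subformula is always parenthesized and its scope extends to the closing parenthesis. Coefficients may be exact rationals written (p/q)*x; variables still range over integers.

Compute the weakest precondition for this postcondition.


Working backward. After the program, the postcondition ((1/4)*pos + (pos - 2) < 1 → (1/4)*c + (y + 5) ≤ c + c + 7) ∧ ((3/3)*c + (pos - 4) = 3*c ↔ 2*c + 1 < -6) must hold; in canonical form it is ((5/4)*pos < 3 → y ≤ (7/4)*c + 2) ∧ (pos = 2*c + 4 ↔ 2*c < -7).
Before y := pos + 6: ((5/4)*pos < 3 → pos ≤ (7/4)*c - 4) ∧ (pos = 2*c + 4 ↔ 2*c < -7)
Before havoc y: ((5/4)*pos < 3 → pos ≤ (7/4)*c - 4) ∧ (pos = 2*c + 4 ↔ 2*c < -7)
Before val := y - 6: ((5/4)*pos < 3 → pos ≤ (7/4)*c - 4) ∧ (pos = 2*c + 4 ↔ 2*c < -7)
Before j := 3*y + 9: ((5/4)*pos < 3 → pos ≤ (7/4)*c - 4) ∧ (pos = 2*c + 4 ↔ 2*c < -7)
Answer: WP = ((5/4)*pos < 3 → pos ≤ (7/4)*c - 4) ∧ (pos = 2*c + 4 ↔ 2*c < -7)


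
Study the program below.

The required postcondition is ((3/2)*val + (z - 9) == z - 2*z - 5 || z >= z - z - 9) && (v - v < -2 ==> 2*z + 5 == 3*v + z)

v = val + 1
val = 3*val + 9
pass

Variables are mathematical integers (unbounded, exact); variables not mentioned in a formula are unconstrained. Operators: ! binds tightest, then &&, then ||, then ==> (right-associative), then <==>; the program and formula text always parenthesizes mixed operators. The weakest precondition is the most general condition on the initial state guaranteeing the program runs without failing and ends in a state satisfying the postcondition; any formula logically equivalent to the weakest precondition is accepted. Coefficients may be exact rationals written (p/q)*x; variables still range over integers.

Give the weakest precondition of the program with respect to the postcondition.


Working backward. After the program, the postcondition ((3/2)*val + (z - 9) == z - 2*z - 5 || z >= z - z - 9) && (v - v < -2 ==> 2*z + 5 == 3*v + z) must hold; in canonical form it is (3/2)*val + 2*z == 4 || z >= -9.
Before skip: (3/2)*val + 2*z == 4 || z >= -9
Before val := 3*val + 9: (9/2)*val + 2*z == -19/2 || z >= -9
Before v := val + 1: (9/2)*val + 2*z == -19/2 || z >= -9
Answer: WP = (9/2)*val + 2*z == -19/2 || z >= -9


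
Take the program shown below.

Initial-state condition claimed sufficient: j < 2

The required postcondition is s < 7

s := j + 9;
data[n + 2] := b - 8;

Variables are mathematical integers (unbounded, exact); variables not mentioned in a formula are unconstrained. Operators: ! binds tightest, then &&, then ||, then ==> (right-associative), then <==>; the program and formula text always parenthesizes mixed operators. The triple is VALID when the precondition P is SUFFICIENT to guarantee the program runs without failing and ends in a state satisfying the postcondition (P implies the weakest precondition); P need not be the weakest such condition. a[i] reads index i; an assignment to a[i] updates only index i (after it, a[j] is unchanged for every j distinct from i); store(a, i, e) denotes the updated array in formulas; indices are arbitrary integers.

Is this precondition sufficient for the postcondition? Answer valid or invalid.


Working backward. After the program, s < 7 must hold.
Before data[n + 2] := b - 8: s < 7
Before s := j + 9: j < -2
The weakest precondition is j < -2.
Check whether j < 2 implies it.
Countermodel: at the initial state j = -2, the precondition holds but the weakest precondition fails.
Answer: invalid


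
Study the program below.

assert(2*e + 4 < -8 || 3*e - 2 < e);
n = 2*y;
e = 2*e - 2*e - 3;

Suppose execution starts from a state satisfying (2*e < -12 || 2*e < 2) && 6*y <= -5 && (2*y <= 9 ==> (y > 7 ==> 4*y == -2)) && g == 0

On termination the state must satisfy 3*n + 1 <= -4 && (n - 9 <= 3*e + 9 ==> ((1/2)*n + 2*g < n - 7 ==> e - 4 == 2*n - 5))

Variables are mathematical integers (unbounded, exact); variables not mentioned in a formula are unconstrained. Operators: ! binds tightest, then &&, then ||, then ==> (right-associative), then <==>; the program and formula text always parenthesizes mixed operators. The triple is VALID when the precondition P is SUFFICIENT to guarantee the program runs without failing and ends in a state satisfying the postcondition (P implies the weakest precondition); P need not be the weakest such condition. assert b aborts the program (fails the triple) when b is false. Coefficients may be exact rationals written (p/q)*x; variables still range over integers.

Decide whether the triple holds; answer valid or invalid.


Working backward. After the program, the postcondition 3*n + 1 <= -4 && (n - 9 <= 3*e + 9 ==> ((1/2)*n + 2*g < n - 7 ==> e - 4 == 2*n - 5)) must hold; in canonical form it is 3*n <= -5 && (n <= 3*e + 18 ==> (2*g < (1/2)*n - 7 ==> e == 2*n - 1)).
Before e := 2*e - 2*e - 3: 3*n <= -5 && (n <= 9 ==> (2*g < (1/2)*n - 7 ==> 2*n == -2))
Before n := 2*y: 6*y <= -5 && (2*y <= 9 ==> (2*g < y - 7 ==> 4*y == -2))
Before assert 2*e + 4 < -8 || 3*e - 2 < e: (2*e < -12 || 2*e < 2) && 6*y <= -5 && (2*y <= 9 ==> (2*g < y - 7 ==> 4*y == -2))
The weakest precondition is (2*e < -12 || 2*e < 2) && 6*y <= -5 && (2*y <= 9 ==> (2*g < y - 7 ==> 4*y == -2)).
Check whether (2*e < -12 || 2*e < 2) && 6*y <= -5 && (2*y <= 9 ==> (y > 7 ==> 4*y == -2)) && g == 0 implies it.
Every state satisfying the precondition satisfies the weakest precondition: the implication holds.
Answer: valid


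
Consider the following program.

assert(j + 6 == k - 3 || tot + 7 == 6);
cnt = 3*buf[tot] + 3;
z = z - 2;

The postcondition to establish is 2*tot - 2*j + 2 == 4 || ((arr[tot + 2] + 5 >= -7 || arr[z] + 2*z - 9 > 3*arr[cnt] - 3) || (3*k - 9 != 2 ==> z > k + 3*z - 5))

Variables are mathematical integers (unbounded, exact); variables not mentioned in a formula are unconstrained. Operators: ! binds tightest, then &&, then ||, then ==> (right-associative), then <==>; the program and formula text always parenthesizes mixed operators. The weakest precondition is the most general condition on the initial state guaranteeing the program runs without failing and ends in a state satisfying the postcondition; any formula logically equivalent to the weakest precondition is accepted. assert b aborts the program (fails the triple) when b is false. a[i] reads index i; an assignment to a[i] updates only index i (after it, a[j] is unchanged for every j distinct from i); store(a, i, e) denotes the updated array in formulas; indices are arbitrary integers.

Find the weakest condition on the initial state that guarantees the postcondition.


Working backward. After the program, the postcondition 2*tot - 2*j + 2 == 4 || ((arr[tot + 2] + 5 >= -7 || arr[z] + 2*z - 9 > 3*arr[cnt] - 3) || (3*k - 9 != 2 ==> z > k + 3*z - 5)) must hold; in canonical form it is 2*tot == 2*j + 2 || arr[tot + 2] >= -12 || arr[z] + 2*z > 3*arr[cnt] + 6 || (3*k != 11 ==> k + 2*z < 5).
Before z := z - 2: 2*tot == 2*j + 2 || arr[tot + 2] >= -12 || arr[z - 2] + 2*z > 3*arr[cnt] + 10 || (3*k != 11 ==> k + 2*z < 9)
Before cnt := 3*buf[tot] + 3: 2*tot == 2*j + 2 || arr[tot + 2] >= -12 || arr[z - 2] + 2*z > 3*arr[3*buf[tot] + 3] + 10 || (3*k != 11 ==> k + 2*z < 9)
Before assert j + 6 == k - 3 || tot + 7 == 6: (j == k - 9 || tot == -1) && (2*tot == 2*j + 2 || arr[tot + 2] >= -12 || arr[z - 2] + 2*z > 3*arr[3*buf[tot] + 3] + 10 || (3*k != 11 ==> k + 2*z < 9))
Answer: WP = (j == k - 9 || tot == -1) && (2*tot == 2*j + 2 || arr[tot + 2] >= -12 || arr[z - 2] + 2*z > 3*arr[3*buf[tot] + 3] + 10 || (3*k != 11 ==> k + 2*z < 9))


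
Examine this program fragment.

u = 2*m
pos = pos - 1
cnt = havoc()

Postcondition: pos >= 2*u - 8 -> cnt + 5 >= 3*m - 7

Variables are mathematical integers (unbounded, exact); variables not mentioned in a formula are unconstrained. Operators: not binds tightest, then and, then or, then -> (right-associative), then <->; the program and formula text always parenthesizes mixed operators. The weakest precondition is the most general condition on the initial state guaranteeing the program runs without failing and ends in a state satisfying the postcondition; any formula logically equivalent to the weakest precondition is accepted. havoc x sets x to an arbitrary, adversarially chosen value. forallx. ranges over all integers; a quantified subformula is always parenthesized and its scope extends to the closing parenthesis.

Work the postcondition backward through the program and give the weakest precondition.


Working backward. After the program, the postcondition pos >= 2*u - 8 -> cnt + 5 >= 3*m - 7 must hold; in canonical form it is pos >= 2*u - 8 -> cnt >= 3*m - 12.
Before havoc cnt: forall cnt_1. (pos >= 2*u - 8 -> cnt_1 >= 3*m - 12)
Before pos := pos - 1: forall cnt_1. (pos >= 2*u - 7 -> cnt_1 >= 3*m - 12)
Before u := 2*m: forall cnt_1. (pos >= 4*m - 7 -> cnt_1 >= 3*m - 12)
Answer: WP = forall cnt_1. (pos >= 4*m - 7 -> cnt_1 >= 3*m - 12)


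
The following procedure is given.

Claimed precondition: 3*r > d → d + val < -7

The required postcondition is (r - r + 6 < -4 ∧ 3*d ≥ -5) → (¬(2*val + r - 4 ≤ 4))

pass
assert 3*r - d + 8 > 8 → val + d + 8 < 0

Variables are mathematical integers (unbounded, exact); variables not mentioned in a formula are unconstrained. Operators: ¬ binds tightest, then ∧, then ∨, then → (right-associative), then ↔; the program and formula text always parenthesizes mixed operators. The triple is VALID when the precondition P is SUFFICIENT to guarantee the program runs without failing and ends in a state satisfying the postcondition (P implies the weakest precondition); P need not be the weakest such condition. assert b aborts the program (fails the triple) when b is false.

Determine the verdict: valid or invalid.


Working backward. After the program, the postcondition (r - r + 6 < -4 ∧ 3*d ≥ -5) → (¬(2*val + r - 4 ≤ 4)) must hold; in canonical form it is true.
Before assert 3*r - d + 8 > 8 → val + d + 8 < 0: 3*r > d → d + val < -8
Before skip: 3*r > d → d + val < -8
The weakest precondition is 3*r > d → d + val < -8.
Check whether 3*r > d → d + val < -7 implies it.
Countermodel: at the initial state d = -1, r = 0, val = -7, the precondition holds but the weakest precondition fails.
Answer: invalid


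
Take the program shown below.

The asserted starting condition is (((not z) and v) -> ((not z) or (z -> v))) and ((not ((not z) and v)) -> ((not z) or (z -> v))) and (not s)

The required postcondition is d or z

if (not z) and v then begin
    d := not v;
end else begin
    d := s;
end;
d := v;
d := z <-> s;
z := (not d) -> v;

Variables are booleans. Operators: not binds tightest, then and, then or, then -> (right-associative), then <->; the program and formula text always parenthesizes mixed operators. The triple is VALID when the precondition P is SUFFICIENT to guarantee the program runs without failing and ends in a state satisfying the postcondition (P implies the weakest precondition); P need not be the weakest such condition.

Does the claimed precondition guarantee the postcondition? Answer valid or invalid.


Working backward. After the program, d or z must hold.
Before z := (not d) -> v: d or ((not d) -> v)
Before d := z <-> s: (z <-> s) or ((not (z <-> s)) -> v)
Before d := v: (z <-> s) or ((not (z <-> s)) -> v)
Then branch requires (z <-> s) or ((not (z <-> s)) -> v); else branch requires (z <-> s) or ((not (z <-> s)) -> v).
Before the if: (((not z) and v) -> ((z <-> s) or ((not (z <-> s)) -> v))) and ((not ((not z) and v)) -> ((z <-> s) or ((not (z <-> s)) -> v)))
The weakest precondition is (((not z) and v) -> ((z <-> s) or ((not (z <-> s)) -> v))) and ((not ((not z) and v)) -> ((z <-> s) or ((not (z <-> s)) -> v))).
Check whether (((not z) and v) -> ((not z) or (z -> v))) and ((not ((not z) and v)) -> ((not z) or (z -> v))) and (not s) implies it.
Every state satisfying the precondition satisfies the weakest precondition: the implication holds.
Answer: valid


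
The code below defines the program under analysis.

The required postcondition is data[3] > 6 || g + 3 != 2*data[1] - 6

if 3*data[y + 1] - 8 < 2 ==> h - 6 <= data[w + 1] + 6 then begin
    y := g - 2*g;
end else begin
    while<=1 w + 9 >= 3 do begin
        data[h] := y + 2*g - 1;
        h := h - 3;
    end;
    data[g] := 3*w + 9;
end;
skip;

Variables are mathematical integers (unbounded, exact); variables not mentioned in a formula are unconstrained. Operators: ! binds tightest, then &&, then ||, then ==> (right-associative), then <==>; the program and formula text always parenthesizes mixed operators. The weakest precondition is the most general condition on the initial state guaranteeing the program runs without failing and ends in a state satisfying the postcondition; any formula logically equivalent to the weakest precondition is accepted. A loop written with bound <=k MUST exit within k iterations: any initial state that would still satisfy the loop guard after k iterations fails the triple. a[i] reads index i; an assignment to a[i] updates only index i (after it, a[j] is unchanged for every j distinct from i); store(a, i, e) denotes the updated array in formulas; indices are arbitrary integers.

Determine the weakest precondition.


Working backward. After the program, the postcondition data[3] > 6 || g + 3 != 2*data[1] - 6 must hold; in canonical form it is data[3] > 6 || g != 2*data[1] - 9.
Before skip: data[3] > 6 || g != 2*data[1] - 9
Then branch requires data[3] > 6 || g != 2*data[1] - 9; else branch requires (w >= -6 ==> ((!(w >= -6)) && (store(store(data, h, 2*g + y - 1), g, 3*w + 9)[3] > 6 || g != 2*store(store(data, h, 2*g + y - 1), g, 3*w + 9)[1] - 9))) && ((!(w >= -6)) ==> (store(data, g, 3*w + 9)[3] > 6 || g != 2*store(data, g, 3*w + 9)[1] - 9)).
Before the if: ((3*data[y + 1] < 10 ==> h <= data[w + 1] + 12) ==> (data[3] > 6 || g != 2*data[1] - 9)) && ((!(3*data[y + 1] < 10 ==> h <= data[w + 1] + 12)) ==> ((w >= -6 ==> ((!(w >= -6)) && (store(store(data, h, 2*g + y - 1), g, 3*w + 9)[3] > 6 || g != 2*store(store(data, h, 2*g + y - 1), g, 3*w + 9)[1] - 9))) && ((!(w >= -6)) ==> (store(data, g, 3*w + 9)[3] > 6 || g != 2*store(data, g, 3*w + 9)[1] - 9))))
Answer: WP = ((3*data[y + 1] < 10 ==> h <= data[w + 1] + 12) ==> (data[3] > 6 || g != 2*data[1] - 9)) && ((!(3*data[y + 1] < 10 ==> h <= data[w + 1] + 12)) ==> ((w >= -6 ==> ((!(w >= -6)) && (store(store(data, h, 2*g + y - 1), g, 3*w + 9)[3] > 6 || g != 2*store(store(data, h, 2*g + y - 1), g, 3*w + 9)[1] - 9))) && ((!(w >= -6)) ==> (store(data, g, 3*w + 9)[3] > 6 || g != 2*store(data, g, 3*w + 9)[1] - 9))))


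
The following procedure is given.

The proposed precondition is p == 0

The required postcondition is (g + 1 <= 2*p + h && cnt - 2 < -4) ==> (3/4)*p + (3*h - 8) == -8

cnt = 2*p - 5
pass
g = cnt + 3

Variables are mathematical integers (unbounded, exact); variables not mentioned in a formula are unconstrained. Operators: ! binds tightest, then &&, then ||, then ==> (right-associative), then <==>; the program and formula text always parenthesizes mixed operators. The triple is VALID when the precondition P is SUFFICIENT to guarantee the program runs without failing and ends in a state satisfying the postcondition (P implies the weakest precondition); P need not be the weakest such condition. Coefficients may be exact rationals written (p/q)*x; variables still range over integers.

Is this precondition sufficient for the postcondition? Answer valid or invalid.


Working backward. After the program, the postcondition (g + 1 <= 2*p + h && cnt - 2 < -4) ==> (3/4)*p + (3*h - 8) == -8 must hold; in canonical form it is (g <= h + 2*p - 1 && cnt < -2) ==> 3*h + (3/4)*p == 0.
Before g := cnt + 3: (cnt <= h + 2*p - 4 && cnt < -2) ==> 3*h + (3/4)*p == 0
Before skip: (cnt <= h + 2*p - 4 && cnt < -2) ==> 3*h + (3/4)*p == 0
Before cnt := 2*p - 5: (h >= -1 && 2*p < 3) ==> 3*h + (3/4)*p == 0
The weakest precondition is (h >= -1 && 2*p < 3) ==> 3*h + (3/4)*p == 0.
Check whether p == 0 implies it.
Countermodel: at the initial state h = 1, p = 0, the precondition holds but the weakest precondition fails.
Answer: invalid


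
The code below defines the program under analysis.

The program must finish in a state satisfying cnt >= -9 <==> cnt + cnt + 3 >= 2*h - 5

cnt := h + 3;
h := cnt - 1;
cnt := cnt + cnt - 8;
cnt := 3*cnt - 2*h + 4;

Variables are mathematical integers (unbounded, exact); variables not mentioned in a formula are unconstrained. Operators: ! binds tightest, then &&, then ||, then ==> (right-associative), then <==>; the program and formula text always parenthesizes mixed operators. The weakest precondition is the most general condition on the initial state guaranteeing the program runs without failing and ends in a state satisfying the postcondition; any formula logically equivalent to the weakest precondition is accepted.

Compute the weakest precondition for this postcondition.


Working backward. After the program, the postcondition cnt >= -9 <==> cnt + cnt + 3 >= 2*h - 5 must hold; in canonical form it is cnt >= -9 <==> 2*cnt >= 2*h - 8.
Before cnt := 3*cnt - 2*h + 4: 3*cnt >= 2*h - 13 <==> 6*cnt >= 6*h - 16
Before cnt := cnt + cnt - 8: 6*cnt >= 2*h + 11 <==> 12*cnt >= 6*h + 32
Before h := cnt - 1: 4*cnt >= 9 <==> 6*cnt >= 26
Before cnt := h + 3: 4*h >= -3 <==> 6*h >= 8
Answer: WP = 4*h >= -3 <==> 6*h >= 8


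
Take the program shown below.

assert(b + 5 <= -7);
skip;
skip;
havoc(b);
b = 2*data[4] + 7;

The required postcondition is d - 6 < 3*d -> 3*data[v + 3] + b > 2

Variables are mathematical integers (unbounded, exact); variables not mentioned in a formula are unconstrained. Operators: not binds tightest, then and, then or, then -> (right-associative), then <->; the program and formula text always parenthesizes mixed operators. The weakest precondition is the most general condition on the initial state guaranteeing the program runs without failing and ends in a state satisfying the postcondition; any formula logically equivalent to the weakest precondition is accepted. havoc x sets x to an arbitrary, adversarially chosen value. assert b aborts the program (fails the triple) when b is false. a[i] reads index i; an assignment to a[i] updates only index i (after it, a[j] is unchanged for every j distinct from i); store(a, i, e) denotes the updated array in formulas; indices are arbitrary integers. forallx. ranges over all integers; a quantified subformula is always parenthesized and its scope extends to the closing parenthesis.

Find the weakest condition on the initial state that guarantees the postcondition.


Working backward. After the program, the postcondition d - 6 < 3*d -> 3*data[v + 3] + b > 2 must hold; in canonical form it is 2*d > -6 -> 3*data[v + 3] + b > 2.
Before b := 2*data[4] + 7: 2*d > -6 -> 3*data[v + 3] + 2*data[4] > -5
Before havoc b: 2*d > -6 -> 3*data[v + 3] + 2*data[4] > -5
Before skip: 2*d > -6 -> 3*data[v + 3] + 2*data[4] > -5
Before skip: 2*d > -6 -> 3*data[v + 3] + 2*data[4] > -5
Before assert b + 5 <= -7: b <= -12 and (2*d > -6 -> 3*data[v + 3] + 2*data[4] > -5)
Answer: WP = b <= -12 and (2*d > -6 -> 3*data[v + 3] + 2*data[4] > -5)


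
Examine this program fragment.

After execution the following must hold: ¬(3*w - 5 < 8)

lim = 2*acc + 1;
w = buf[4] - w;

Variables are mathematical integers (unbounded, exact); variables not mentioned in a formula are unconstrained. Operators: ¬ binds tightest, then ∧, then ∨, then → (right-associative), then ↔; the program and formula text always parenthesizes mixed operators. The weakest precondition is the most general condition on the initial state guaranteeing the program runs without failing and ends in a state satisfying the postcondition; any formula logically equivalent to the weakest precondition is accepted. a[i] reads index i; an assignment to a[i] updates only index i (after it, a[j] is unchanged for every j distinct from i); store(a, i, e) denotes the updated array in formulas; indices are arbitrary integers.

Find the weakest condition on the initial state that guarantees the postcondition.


Working backward. After the program, the postcondition ¬(3*w - 5 < 8) must hold; in canonical form it is ¬(3*w < 13).
Before w := buf[4] - w: ¬(3*buf[4] < 3*w + 13)
Before lim := 2*acc + 1: ¬(3*buf[4] < 3*w + 13)
Answer: WP = ¬(3*buf[4] < 3*w + 13)


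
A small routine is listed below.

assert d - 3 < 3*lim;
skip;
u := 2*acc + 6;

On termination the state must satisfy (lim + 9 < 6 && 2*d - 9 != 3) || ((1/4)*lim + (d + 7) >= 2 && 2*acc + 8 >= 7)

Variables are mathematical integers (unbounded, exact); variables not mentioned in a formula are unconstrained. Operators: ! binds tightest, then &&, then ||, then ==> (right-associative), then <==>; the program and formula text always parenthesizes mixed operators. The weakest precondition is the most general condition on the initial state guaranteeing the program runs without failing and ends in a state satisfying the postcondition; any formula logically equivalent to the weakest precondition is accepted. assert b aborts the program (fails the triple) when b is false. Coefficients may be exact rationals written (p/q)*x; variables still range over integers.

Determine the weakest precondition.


Working backward. After the program, the postcondition (lim + 9 < 6 && 2*d - 9 != 3) || ((1/4)*lim + (d + 7) >= 2 && 2*acc + 8 >= 7) must hold; in canonical form it is (lim < -3 && 2*d != 12) || (d + (1/4)*lim >= -5 && 2*acc >= -1).
Before u := 2*acc + 6: (lim < -3 && 2*d != 12) || (d + (1/4)*lim >= -5 && 2*acc >= -1)
Before skip: (lim < -3 && 2*d != 12) || (d + (1/4)*lim >= -5 && 2*acc >= -1)
Before assert d - 3 < 3*lim: d < 3*lim + 3 && ((lim < -3 && 2*d != 12) || (d + (1/4)*lim >= -5 && 2*acc >= -1))
Answer: WP = d < 3*lim + 3 && ((lim < -3 && 2*d != 12) || (d + (1/4)*lim >= -5 && 2*acc >= -1))


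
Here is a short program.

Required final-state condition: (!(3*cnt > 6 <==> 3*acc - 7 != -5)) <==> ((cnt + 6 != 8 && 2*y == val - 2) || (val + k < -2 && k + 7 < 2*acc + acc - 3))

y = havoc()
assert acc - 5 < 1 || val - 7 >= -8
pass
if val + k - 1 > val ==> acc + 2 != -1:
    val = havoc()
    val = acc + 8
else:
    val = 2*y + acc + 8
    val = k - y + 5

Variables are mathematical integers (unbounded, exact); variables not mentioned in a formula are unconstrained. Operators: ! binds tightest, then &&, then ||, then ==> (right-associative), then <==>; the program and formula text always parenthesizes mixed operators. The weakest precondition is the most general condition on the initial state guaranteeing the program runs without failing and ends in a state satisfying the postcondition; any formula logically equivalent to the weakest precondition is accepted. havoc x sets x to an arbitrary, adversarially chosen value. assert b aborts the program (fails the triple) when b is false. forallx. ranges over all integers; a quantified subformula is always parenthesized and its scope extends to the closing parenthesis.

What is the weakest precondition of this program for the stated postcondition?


Working backward. After the program, the postcondition (!(3*cnt > 6 <==> 3*acc - 7 != -5)) <==> ((cnt + 6 != 8 && 2*y == val - 2) || (val + k < -2 && k + 7 < 2*acc + acc - 3)) must hold; in canonical form it is (!(3*cnt > 6 <==> 3*acc != 2)) <==> ((cnt != 2 && 2*y == val - 2) || (k + val < -2 && k < 3*acc - 10)).
Then branch requires (!(3*cnt > 6 <==> 3*acc != 2)) <==> ((cnt != 2 && 2*y == acc + 6) || (acc + k < -10 && k < 3*acc - 10)); else branch requires (!(3*cnt > 6 <==> 3*acc != 2)) <==> ((cnt != 2 && 3*y == k + 3) || (2*k < y - 7 && k < 3*acc - 10)).
Before the if: ((k > 1 ==> acc != -3) ==> ((!(3*cnt > 6 <==> 3*acc != 2)) <==> ((cnt != 2 && 2*y == acc + 6) || (acc + k < -10 && k < 3*acc - 10)))) && ((!(k > 1 ==> acc != -3)) ==> ((!(3*cnt > 6 <==> 3*acc != 2)) <==> ((cnt != 2 && 3*y == k + 3) || (2*k < y - 7 && k < 3*acc - 10))))
Before skip: ((k > 1 ==> acc != -3) ==> ((!(3*cnt > 6 <==> 3*acc != 2)) <==> ((cnt != 2 && 2*y == acc + 6) || (acc + k < -10 && k < 3*acc - 10)))) && ((!(k > 1 ==> acc != -3)) ==> ((!(3*cnt > 6 <==> 3*acc != 2)) <==> ((cnt != 2 && 3*y == k + 3) || (2*k < y - 7 && k < 3*acc - 10))))
Before assert acc - 5 < 1 || val - 7 >= -8: (acc < 6 || val >= -1) && ((k > 1 ==> acc != -3) ==> ((!(3*cnt > 6 <==> 3*acc != 2)) <==> ((cnt != 2 && 2*y == acc + 6) || (acc + k < -10 && k < 3*acc - 10)))) && ((!(k > 1 ==> acc != -3)) ==> ((!(3*cnt > 6 <==> 3*acc != 2)) <==> ((cnt != 2 && 3*y == k + 3) || (2*k < y - 7 && k < 3*acc - 10))))
Before havoc y: forall y_1. ((acc < 6 || val >= -1) && ((k > 1 ==> acc != -3) ==> ((!(3*cnt > 6 <==> 3*acc != 2)) <==> ((cnt != 2 && 2*y_1 == acc + 6) || (acc + k < -10 && k < 3*acc - 10)))) && ((!(k > 1 ==> acc != -3)) ==> ((!(3*cnt > 6 <==> 3*acc != 2)) <==> ((cnt != 2 && 3*y_1 == k + 3) || (2*k < y_1 - 7 && k < 3*acc - 10)))))
Answer: WP = forall y_1. ((acc < 6 || val >= -1) && ((k > 1 ==> acc != -3) ==> ((!(3*cnt > 6 <==> 3*acc != 2)) <==> ((cnt != 2 && 2*y_1 == acc + 6) || (acc + k < -10 && k < 3*acc - 10)))) && ((!(k > 1 ==> acc != -3)) ==> ((!(3*cnt > 6 <==> 3*acc != 2)) <==> ((cnt != 2 && 3*y_1 == k + 3) || (2*k < y_1 - 7 && k < 3*acc - 10)))))
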